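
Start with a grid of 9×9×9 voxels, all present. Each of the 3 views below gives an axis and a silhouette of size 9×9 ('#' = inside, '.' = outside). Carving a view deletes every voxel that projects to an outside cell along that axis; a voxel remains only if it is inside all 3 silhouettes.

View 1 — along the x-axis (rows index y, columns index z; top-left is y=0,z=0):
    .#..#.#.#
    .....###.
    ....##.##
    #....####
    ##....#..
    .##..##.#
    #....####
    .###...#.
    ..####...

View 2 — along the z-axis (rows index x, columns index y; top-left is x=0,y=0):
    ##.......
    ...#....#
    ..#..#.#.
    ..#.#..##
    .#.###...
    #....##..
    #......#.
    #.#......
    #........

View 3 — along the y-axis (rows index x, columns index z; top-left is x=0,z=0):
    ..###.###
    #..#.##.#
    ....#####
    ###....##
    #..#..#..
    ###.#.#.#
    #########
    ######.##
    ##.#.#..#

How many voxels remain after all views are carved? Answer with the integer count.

initial block: 9^3 = 729
step 1: project along x, AND mask (37/81) → |grid| = 333
step 2: project along z, AND mask (23/81) → |grid| = 94
step 3: project along y, AND mask (52/81) → |grid| = 61

61 voxels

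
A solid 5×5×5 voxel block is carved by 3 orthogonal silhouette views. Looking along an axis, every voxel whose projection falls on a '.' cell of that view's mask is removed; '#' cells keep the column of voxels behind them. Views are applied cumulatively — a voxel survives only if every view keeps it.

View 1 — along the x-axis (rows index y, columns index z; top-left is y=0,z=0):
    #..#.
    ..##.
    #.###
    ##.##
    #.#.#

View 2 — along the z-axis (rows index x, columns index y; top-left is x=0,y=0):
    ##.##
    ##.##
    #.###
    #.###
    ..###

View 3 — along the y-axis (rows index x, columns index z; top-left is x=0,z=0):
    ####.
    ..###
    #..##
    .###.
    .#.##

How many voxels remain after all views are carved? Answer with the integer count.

voxel count = 38

initial block: 5^3 = 125
[1] x-view keeps 15 columns → grid now 75
[2] z-view keeps 19 columns → grid now 59
[3] y-view keeps 16 columns → grid now 38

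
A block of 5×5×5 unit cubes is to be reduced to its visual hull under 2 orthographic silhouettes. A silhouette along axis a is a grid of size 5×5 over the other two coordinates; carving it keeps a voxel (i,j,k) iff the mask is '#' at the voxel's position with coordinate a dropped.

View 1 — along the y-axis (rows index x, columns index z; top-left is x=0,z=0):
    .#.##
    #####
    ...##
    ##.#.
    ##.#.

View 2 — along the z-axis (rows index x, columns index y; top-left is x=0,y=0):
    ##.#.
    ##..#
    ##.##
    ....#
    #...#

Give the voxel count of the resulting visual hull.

start: 5×5×5 = 125 voxels
after view 1 [y-axis, 16 of 25 cells solid] → remaining = 80
after view 2 [z-axis, 13 of 25 cells solid] → remaining = 41

41 voxels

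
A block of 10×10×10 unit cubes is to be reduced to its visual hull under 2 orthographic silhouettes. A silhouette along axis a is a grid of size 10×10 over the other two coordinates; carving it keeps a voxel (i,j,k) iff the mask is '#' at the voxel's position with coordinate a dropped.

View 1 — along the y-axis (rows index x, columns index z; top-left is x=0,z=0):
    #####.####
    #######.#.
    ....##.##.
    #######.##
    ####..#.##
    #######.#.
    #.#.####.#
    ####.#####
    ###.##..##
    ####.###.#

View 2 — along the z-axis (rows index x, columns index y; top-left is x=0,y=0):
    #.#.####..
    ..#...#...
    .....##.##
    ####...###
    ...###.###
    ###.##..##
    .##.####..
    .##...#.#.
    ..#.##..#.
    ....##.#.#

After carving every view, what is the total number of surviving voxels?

initial block: 10^3 = 1000
carve view 1 (along y, XZ-mask fill 76/100): 760 voxels remain
carve view 2 (along z, XY-mask fill 50/100): 385 voxels remain

385 voxels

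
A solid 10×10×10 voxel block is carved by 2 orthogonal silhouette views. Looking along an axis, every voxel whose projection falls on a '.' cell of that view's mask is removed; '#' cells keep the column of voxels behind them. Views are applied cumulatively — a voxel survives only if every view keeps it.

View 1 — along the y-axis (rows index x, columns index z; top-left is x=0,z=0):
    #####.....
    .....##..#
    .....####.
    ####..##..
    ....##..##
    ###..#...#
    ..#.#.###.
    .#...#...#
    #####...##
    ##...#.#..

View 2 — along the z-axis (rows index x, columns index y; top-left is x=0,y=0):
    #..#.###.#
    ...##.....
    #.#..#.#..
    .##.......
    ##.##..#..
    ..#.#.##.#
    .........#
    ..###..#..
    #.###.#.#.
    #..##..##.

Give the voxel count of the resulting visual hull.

voxel count = 188

before carving: 1000 voxels (10×10×10)
[1] y-view keeps 46 columns → grid now 460
[2] z-view keeps 40 columns → grid now 188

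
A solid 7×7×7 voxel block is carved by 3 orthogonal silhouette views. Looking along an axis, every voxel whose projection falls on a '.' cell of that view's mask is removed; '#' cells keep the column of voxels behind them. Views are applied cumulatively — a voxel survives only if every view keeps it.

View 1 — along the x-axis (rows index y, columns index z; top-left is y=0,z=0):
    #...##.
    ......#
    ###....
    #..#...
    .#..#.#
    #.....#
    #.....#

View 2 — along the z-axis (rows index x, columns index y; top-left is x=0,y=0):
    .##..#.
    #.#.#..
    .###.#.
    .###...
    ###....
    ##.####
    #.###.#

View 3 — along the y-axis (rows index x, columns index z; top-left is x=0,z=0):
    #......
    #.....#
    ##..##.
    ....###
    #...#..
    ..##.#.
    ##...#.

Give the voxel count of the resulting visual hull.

22 voxels

start: 7×7×7 = 343 voxels
  1. axis=0 (YZ plane), |mask|=16  ⇒  voxels=112
  2. axis=2 (XY plane), |mask|=27  ⇒  voxels=62
  3. axis=1 (XZ plane), |mask|=18  ⇒  voxels=22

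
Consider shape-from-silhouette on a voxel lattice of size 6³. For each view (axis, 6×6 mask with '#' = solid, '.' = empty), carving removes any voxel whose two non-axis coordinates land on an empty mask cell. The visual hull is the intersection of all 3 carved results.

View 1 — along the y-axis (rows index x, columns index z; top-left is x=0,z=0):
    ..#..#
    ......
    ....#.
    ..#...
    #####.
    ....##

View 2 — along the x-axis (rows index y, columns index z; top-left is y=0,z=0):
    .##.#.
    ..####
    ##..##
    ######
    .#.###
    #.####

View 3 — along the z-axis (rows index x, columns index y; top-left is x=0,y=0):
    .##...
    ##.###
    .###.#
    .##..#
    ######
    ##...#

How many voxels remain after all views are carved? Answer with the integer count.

full grid |V| = 216
[1] y-view keeps 11 columns → grid now 66
[2] x-view keeps 26 columns → grid now 51
[3] z-view keeps 23 columns → grid now 35

35 voxels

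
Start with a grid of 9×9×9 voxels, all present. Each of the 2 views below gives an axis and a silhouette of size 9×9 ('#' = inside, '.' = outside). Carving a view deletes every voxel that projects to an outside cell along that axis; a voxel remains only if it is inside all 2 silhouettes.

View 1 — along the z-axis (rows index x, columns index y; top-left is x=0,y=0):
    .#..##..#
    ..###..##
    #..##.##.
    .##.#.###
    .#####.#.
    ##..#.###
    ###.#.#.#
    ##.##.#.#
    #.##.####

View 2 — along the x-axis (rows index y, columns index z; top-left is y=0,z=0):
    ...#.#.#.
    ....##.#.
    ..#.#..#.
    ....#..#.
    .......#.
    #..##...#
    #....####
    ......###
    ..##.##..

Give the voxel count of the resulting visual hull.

initial block: 9^3 = 729
carve view 1 (along z, XY-mask fill 51/81): 459 voxels remain
carve view 2 (along x, YZ-mask fill 28/81): 154 voxels remain

|visual hull| = 154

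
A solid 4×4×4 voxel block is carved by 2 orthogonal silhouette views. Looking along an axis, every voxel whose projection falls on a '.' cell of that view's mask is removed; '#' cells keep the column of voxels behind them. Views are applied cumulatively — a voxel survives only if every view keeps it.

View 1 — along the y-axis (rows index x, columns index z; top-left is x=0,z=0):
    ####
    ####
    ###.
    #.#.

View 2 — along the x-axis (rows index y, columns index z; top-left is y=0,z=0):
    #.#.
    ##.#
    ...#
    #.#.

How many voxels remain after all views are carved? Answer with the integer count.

before carving: 64 voxels (4×4×4)
[1] y-view keeps 13 columns → grid now 52
[2] x-view keeps 8 columns → grid now 27

27 voxels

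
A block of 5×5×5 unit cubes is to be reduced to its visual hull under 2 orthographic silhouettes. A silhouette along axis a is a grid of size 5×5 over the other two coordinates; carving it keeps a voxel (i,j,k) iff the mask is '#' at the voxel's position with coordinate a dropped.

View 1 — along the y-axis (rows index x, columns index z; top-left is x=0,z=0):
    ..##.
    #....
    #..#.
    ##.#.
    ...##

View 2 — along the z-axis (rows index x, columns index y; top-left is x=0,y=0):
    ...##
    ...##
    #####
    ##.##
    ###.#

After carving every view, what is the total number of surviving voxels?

start: 5×5×5 = 125 voxels
  1. axis=1 (XZ plane), |mask|=10  ⇒  voxels=50
  2. axis=2 (XY plane), |mask|=17  ⇒  voxels=36

remaining voxels: 36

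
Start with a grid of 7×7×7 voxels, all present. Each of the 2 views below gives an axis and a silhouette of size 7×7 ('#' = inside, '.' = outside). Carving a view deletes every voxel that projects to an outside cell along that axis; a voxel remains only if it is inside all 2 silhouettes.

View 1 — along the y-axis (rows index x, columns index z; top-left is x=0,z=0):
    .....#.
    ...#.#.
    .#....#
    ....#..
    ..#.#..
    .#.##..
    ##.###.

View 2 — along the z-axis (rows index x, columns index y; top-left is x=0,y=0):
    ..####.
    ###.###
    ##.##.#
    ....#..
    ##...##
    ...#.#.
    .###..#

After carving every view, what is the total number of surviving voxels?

voxel count = 61

start: 7×7×7 = 343 voxels
V1 y: intersect with XZ mask (16 set) -- 112 left
V2 z: intersect with XY mask (26 set) -- 61 left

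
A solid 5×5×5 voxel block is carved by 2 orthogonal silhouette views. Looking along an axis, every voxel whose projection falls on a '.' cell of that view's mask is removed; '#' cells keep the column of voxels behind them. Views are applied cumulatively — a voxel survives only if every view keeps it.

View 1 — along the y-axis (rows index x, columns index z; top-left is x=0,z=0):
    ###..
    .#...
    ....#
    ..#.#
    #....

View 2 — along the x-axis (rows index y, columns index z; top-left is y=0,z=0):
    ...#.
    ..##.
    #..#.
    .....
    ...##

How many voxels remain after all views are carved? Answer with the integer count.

before carving: 125 voxels (5×5×5)
step 1: project along y, AND mask (8/25) → |grid| = 40
step 2: project along x, AND mask (7/25) → |grid| = 6

voxel count = 6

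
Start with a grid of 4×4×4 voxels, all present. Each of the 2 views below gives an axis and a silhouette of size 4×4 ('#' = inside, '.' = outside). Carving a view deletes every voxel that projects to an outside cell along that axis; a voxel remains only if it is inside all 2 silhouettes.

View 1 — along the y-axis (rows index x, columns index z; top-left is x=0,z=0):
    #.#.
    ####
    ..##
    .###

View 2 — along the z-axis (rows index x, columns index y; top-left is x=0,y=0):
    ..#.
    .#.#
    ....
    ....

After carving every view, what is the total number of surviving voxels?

remaining voxels: 10

initial block: 4^3 = 64
  1. axis=1 (XZ plane), |mask|=11  ⇒  voxels=44
  2. axis=2 (XY plane), |mask|=3  ⇒  voxels=10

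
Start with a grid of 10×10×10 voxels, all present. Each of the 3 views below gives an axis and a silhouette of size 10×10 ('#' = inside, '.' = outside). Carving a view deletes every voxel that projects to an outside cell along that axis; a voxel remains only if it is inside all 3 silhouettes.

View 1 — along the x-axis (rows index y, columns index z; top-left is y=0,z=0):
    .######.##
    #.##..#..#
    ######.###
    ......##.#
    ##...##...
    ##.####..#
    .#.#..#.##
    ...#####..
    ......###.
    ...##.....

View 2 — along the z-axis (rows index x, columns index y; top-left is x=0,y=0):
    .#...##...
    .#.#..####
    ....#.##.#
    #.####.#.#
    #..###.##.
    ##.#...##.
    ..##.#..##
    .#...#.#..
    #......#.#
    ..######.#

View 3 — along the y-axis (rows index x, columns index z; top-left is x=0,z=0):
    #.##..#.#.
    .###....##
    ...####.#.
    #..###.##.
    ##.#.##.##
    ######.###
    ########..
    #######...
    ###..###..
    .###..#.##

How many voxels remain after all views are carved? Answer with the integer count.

|visual hull| = 158

full grid |V| = 1000
V1 x: intersect with YZ mask (51 set) -- 510 left
V2 z: intersect with XY mask (49 set) -- 239 left
V3 y: intersect with XZ mask (64 set) -- 158 left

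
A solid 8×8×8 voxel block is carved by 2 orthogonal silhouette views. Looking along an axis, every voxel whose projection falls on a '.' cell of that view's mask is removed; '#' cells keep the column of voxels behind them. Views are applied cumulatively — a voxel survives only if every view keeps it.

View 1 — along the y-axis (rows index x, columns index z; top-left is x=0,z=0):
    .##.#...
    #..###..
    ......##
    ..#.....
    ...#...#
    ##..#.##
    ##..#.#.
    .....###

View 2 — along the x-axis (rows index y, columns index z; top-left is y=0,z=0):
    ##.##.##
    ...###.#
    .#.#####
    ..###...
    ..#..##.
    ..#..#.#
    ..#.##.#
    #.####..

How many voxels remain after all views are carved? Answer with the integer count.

voxel count = 100

initial block: 8^3 = 512
  1. axis=1 (XZ plane), |mask|=24  ⇒  voxels=192
  2. axis=0 (YZ plane), |mask|=34  ⇒  voxels=100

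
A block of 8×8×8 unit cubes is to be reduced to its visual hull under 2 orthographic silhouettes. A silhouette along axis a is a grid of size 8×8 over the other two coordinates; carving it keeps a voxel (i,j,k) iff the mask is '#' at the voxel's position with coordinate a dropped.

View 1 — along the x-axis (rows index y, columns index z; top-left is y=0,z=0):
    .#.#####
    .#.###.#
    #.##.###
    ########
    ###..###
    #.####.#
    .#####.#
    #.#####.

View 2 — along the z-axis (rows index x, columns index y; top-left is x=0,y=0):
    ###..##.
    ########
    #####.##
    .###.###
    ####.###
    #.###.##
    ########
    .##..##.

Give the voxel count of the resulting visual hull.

before carving: 512 voxels (8×8×8)
carve view 1 (along x, YZ-mask fill 49/64): 392 voxels remain
carve view 2 (along z, XY-mask fill 51/64): 311 voxels remain

voxel count = 311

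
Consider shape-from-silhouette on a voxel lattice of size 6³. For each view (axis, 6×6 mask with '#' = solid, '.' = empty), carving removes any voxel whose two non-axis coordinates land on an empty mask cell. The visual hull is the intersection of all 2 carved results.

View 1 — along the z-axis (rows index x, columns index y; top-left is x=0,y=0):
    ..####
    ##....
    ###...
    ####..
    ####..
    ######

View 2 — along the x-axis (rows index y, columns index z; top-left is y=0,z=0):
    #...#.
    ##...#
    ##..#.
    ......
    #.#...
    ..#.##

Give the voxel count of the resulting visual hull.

initial block: 6^3 = 216
V1 z: intersect with XY mask (23 set) -- 138 left
V2 x: intersect with YZ mask (13 set) -- 50 left

|visual hull| = 50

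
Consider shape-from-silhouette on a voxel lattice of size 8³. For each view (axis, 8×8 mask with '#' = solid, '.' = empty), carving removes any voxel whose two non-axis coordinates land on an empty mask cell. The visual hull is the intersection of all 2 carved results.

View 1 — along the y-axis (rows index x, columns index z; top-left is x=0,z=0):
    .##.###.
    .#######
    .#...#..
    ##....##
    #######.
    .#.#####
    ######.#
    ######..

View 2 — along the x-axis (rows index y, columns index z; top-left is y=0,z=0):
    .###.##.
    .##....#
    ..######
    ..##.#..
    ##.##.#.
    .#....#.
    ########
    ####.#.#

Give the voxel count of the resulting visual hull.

214 voxels

start: 8×8×8 = 512 voxels
carve view 1 (along y, XZ-mask fill 44/64): 352 voxels remain
carve view 2 (along x, YZ-mask fill 38/64): 214 voxels remain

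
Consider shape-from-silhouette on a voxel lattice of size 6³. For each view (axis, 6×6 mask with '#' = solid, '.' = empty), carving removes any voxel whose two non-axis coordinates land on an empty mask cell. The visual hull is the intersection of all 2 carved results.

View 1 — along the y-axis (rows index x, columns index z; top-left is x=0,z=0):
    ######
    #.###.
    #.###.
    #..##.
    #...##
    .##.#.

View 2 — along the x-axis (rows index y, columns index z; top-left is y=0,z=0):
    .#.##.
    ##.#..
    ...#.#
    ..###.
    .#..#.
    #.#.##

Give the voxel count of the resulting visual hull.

|visual hull| = 68

initial block: 6^3 = 216
[1] y-view keeps 23 columns → grid now 138
[2] x-view keeps 17 columns → grid now 68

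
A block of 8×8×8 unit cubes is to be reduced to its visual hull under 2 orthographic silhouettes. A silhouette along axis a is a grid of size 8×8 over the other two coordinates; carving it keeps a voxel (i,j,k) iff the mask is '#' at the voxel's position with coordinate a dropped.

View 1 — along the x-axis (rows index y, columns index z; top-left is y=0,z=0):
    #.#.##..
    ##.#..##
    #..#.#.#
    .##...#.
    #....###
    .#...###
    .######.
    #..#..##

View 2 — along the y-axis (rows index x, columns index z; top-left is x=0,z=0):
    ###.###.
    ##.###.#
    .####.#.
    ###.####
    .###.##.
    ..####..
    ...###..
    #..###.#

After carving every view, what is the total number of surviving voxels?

remaining voxels: 167

before carving: 512 voxels (8×8×8)
step 1: project along x, AND mask (34/64) → |grid| = 272
step 2: project along y, AND mask (41/64) → |grid| = 167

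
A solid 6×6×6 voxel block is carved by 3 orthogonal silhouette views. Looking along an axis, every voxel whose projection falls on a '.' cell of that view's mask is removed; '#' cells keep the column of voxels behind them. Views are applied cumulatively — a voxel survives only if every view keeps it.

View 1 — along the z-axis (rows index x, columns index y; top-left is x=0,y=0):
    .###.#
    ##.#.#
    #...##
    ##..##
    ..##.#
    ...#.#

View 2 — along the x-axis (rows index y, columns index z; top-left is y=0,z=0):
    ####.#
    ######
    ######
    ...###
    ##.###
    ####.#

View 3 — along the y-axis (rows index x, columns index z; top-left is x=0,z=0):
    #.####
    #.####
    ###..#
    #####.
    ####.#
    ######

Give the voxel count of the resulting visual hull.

|visual hull| = 81

initial block: 6^3 = 216
V1 z: intersect with XY mask (20 set) -- 120 left
V2 x: intersect with YZ mask (30 set) -- 97 left
V3 y: intersect with XZ mask (30 set) -- 81 left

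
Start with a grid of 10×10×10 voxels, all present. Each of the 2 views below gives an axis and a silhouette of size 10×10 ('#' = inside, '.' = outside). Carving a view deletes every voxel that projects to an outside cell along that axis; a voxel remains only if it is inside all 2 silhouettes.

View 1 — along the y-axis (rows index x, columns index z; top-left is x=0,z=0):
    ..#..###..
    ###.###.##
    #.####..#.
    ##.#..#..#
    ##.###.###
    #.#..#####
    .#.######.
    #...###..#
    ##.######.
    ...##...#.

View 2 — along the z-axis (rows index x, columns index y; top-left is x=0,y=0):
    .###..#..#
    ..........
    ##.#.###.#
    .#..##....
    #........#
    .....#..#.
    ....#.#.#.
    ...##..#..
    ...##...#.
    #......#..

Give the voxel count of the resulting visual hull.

remaining voxels: 173

before carving: 1000 voxels (10×10×10)
  1. axis=1 (XZ plane), |mask|=61  ⇒  voxels=610
  2. axis=2 (XY plane), |mask|=30  ⇒  voxels=173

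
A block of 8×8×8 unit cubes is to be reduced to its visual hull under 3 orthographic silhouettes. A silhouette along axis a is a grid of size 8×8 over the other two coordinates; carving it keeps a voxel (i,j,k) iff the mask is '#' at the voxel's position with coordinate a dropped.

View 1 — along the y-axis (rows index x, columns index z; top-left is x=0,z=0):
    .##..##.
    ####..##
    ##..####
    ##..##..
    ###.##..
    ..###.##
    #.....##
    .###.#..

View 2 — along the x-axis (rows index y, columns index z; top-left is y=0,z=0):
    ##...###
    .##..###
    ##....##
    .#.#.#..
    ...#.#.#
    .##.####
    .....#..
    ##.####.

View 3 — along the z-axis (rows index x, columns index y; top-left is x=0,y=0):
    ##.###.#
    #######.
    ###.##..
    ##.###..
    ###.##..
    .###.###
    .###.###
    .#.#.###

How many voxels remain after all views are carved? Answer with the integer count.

116 voxels

initial block: 8^3 = 512
after view 1 [y-axis, 37 of 64 cells solid] → remaining = 296
after view 2 [x-axis, 33 of 64 cells solid] → remaining = 158
after view 3 [z-axis, 45 of 64 cells solid] → remaining = 116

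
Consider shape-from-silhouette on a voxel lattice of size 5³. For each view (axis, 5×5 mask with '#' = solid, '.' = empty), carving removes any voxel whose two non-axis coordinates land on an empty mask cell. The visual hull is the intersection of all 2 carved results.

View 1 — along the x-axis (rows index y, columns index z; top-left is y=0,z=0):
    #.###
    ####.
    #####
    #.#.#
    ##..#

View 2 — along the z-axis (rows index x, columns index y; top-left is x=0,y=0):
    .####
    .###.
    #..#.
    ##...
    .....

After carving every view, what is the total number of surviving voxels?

42 voxels

full grid |V| = 125
carve view 1 (along x, YZ-mask fill 19/25): 95 voxels remain
carve view 2 (along z, XY-mask fill 11/25): 42 voxels remain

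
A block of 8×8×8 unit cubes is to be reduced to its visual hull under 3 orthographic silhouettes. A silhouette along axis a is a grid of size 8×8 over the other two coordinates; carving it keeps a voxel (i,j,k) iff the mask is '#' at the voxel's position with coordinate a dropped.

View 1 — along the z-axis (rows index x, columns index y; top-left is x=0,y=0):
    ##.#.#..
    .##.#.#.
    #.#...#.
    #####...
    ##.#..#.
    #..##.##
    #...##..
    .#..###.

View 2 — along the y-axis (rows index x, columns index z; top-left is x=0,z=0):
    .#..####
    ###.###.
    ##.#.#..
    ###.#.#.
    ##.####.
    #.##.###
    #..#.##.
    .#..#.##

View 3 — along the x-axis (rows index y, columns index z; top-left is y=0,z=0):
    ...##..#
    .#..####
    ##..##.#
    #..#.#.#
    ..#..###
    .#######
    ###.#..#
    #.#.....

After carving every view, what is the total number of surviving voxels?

91 voxels

initial block: 8^3 = 512
  1. axis=2 (XY plane), |mask|=32  ⇒  voxels=256
  2. axis=1 (XZ plane), |mask|=40  ⇒  voxels=163
  3. axis=0 (YZ plane), |mask|=35  ⇒  voxels=91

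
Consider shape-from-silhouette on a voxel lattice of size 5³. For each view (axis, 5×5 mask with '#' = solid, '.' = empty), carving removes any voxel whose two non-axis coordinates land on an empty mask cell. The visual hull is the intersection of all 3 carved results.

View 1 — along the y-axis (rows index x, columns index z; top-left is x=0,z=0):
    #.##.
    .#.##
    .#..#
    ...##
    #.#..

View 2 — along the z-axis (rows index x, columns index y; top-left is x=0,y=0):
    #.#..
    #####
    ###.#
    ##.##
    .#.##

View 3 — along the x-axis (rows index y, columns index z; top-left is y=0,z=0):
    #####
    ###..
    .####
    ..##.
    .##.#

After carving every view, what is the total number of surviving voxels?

|visual hull| = 30

initial block: 5^3 = 125
[1] y-view keeps 12 columns → grid now 60
[2] z-view keeps 18 columns → grid now 43
[3] x-view keeps 17 columns → grid now 30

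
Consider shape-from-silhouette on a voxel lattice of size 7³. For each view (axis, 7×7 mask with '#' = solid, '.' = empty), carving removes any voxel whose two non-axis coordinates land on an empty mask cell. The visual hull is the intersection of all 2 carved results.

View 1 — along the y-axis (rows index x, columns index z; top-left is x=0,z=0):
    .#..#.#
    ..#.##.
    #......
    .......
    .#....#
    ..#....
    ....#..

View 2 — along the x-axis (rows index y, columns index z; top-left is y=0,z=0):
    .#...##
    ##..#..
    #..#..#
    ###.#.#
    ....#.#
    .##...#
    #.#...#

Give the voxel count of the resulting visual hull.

before carving: 343 voxels (7×7×7)
step 1: project along y, AND mask (11/49) → |grid| = 77
step 2: project along x, AND mask (22/49) → |grid| = 40

voxel count = 40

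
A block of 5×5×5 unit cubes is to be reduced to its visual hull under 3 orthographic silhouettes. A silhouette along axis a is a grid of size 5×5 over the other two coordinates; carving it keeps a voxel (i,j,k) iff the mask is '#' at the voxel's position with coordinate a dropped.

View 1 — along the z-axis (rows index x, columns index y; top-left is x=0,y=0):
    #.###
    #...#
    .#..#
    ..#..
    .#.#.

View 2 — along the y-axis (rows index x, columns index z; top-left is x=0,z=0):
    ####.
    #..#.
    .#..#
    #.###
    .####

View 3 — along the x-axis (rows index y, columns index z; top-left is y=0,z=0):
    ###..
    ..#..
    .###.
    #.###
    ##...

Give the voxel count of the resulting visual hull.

remaining voxels: 20

before carving: 125 voxels (5×5×5)
after view 1 [z-axis, 11 of 25 cells solid] → remaining = 55
after view 2 [y-axis, 16 of 25 cells solid] → remaining = 36
after view 3 [x-axis, 13 of 25 cells solid] → remaining = 20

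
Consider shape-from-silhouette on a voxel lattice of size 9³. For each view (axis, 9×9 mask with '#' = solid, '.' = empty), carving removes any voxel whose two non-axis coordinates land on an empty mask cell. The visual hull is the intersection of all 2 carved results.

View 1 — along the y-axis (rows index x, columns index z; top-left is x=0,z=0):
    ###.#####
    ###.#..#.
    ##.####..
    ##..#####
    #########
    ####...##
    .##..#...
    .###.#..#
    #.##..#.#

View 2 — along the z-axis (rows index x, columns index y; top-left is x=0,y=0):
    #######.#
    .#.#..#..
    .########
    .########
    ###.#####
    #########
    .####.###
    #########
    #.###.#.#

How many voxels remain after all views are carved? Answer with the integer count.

initial block: 9^3 = 729
step 1: project along y, AND mask (54/81) → |grid| = 486
step 2: project along z, AND mask (66/81) → |grid| = 405

voxel count = 405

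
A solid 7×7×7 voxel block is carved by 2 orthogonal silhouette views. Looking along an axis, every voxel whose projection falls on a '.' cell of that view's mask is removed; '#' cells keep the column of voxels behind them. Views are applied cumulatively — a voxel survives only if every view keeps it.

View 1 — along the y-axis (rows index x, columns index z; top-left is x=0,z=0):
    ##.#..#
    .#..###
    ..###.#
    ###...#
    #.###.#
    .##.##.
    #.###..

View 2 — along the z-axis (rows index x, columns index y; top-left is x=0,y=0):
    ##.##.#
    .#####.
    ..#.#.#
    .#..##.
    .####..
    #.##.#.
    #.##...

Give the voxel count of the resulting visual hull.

112 voxels

full grid |V| = 343
  1. axis=1 (XZ plane), |mask|=29  ⇒  voxels=203
  2. axis=2 (XY plane), |mask|=27  ⇒  voxels=112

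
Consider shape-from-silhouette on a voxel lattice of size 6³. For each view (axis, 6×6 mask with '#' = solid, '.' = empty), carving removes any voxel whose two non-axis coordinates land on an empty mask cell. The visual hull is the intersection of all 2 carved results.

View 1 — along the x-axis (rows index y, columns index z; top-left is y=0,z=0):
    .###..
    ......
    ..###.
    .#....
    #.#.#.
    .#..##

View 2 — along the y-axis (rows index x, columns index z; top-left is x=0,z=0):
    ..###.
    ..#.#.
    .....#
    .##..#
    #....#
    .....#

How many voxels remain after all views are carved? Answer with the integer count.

|visual hull| = 25

before carving: 216 voxels (6×6×6)
  1. axis=0 (YZ plane), |mask|=13  ⇒  voxels=78
  2. axis=1 (XZ plane), |mask|=12  ⇒  voxels=25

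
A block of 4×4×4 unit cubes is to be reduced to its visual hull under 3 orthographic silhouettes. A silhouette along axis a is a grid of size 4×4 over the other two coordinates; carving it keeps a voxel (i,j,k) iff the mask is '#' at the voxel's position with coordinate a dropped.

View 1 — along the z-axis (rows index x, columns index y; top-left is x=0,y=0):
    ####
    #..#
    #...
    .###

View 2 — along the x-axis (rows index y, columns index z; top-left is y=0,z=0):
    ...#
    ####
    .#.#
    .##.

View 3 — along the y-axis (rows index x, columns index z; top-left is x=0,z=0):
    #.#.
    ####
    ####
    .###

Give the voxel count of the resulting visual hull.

initial block: 4^3 = 64
V1 z: intersect with XY mask (10 set) -- 40 left
V2 x: intersect with YZ mask (9 set) -- 21 left
V3 y: intersect with XZ mask (13 set) -- 14 left

|visual hull| = 14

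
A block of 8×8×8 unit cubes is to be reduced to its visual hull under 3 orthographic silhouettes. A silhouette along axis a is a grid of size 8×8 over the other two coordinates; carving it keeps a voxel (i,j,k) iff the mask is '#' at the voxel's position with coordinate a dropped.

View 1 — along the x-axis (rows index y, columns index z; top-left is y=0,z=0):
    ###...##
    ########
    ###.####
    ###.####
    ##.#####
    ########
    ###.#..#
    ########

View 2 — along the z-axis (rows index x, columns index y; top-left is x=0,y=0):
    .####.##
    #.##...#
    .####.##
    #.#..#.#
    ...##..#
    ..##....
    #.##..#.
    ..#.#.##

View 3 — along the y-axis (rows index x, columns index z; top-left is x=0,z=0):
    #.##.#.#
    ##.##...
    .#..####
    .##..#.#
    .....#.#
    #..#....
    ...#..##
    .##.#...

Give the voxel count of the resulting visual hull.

initial block: 8^3 = 512
  1. axis=0 (YZ plane), |mask|=55  ⇒  voxels=440
  2. axis=2 (XY plane), |mask|=33  ⇒  voxels=226
  3. axis=1 (XZ plane), |mask|=28  ⇒  voxels=106

remaining voxels: 106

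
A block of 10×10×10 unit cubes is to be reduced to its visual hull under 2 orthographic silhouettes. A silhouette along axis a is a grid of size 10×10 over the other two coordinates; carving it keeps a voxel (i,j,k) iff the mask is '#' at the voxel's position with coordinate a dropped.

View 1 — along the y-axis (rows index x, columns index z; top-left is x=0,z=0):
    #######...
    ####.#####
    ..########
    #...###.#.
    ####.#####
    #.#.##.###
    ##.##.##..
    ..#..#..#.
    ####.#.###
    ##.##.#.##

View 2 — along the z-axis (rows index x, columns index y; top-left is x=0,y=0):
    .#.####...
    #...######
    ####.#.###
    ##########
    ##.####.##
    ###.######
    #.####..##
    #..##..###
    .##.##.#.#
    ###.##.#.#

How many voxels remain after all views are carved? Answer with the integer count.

before carving: 1000 voxels (10×10×10)
  1. axis=1 (XZ plane), |mask|=69  ⇒  voxels=690
  2. axis=2 (XY plane), |mask|=73  ⇒  voxels=504

|visual hull| = 504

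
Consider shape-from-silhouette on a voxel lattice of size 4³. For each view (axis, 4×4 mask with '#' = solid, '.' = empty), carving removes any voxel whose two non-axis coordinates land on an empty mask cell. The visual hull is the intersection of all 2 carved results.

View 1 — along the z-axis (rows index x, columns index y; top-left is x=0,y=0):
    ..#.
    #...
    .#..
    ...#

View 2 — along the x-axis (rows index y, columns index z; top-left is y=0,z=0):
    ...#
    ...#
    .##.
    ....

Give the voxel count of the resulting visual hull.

start: 4×4×4 = 64 voxels
carve view 1 (along z, XY-mask fill 4/16): 16 voxels remain
carve view 2 (along x, YZ-mask fill 4/16): 4 voxels remain

remaining voxels: 4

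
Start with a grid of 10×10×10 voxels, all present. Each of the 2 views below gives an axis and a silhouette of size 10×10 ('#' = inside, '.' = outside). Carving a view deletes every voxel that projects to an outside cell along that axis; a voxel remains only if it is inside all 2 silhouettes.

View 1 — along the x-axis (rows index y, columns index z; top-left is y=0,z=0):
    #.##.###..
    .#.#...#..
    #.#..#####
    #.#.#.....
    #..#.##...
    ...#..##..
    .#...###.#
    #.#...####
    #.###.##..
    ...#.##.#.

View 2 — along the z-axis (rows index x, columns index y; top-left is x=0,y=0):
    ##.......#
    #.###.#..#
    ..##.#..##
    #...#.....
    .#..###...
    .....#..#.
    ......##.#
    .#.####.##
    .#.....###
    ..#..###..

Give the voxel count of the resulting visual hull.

initial block: 10^3 = 1000
[1] x-view keeps 47 columns → grid now 470
[2] z-view keeps 40 columns → grid now 182

|visual hull| = 182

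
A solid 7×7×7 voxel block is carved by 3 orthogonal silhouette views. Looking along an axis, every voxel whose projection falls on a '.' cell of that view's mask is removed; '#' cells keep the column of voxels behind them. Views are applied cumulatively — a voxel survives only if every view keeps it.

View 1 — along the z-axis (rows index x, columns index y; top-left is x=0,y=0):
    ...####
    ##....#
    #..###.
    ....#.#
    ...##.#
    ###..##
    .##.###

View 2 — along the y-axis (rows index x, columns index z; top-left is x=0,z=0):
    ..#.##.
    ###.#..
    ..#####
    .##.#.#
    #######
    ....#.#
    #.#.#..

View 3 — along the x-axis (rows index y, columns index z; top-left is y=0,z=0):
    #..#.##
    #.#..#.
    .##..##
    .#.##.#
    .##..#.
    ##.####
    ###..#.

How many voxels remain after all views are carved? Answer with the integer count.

52 voxels

before carving: 343 voxels (7×7×7)
[1] z-view keeps 26 columns → grid now 182
[2] y-view keeps 28 columns → grid now 98
[3] x-view keeps 28 columns → grid now 52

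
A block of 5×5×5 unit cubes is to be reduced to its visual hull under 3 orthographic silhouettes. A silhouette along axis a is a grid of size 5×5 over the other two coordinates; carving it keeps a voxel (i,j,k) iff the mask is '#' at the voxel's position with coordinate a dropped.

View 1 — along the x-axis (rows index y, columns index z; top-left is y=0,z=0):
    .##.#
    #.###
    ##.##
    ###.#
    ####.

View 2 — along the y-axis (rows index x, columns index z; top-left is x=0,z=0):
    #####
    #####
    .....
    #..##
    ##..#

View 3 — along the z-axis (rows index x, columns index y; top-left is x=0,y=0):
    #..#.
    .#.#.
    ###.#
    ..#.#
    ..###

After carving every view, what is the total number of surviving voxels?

remaining voxels: 28

before carving: 125 voxels (5×5×5)
after view 1 [x-axis, 19 of 25 cells solid] → remaining = 95
after view 2 [y-axis, 16 of 25 cells solid] → remaining = 61
after view 3 [z-axis, 13 of 25 cells solid] → remaining = 28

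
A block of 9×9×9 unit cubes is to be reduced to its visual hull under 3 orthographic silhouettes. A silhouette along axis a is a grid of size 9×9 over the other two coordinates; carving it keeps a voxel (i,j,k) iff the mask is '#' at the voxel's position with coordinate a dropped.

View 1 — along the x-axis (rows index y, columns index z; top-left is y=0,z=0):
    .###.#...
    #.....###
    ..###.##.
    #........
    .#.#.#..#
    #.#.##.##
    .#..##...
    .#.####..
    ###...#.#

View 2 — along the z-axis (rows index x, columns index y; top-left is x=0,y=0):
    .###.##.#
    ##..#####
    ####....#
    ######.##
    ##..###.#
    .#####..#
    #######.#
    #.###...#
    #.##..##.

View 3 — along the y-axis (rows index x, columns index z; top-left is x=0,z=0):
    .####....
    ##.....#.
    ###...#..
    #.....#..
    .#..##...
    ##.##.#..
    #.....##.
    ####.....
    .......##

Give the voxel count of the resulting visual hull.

start: 9×9×9 = 729 voxels
  1. axis=0 (YZ plane), |mask|=37  ⇒  voxels=333
  2. axis=2 (XY plane), |mask|=56  ⇒  voxels=228
  3. axis=1 (XZ plane), |mask|=30  ⇒  voxels=83

83 voxels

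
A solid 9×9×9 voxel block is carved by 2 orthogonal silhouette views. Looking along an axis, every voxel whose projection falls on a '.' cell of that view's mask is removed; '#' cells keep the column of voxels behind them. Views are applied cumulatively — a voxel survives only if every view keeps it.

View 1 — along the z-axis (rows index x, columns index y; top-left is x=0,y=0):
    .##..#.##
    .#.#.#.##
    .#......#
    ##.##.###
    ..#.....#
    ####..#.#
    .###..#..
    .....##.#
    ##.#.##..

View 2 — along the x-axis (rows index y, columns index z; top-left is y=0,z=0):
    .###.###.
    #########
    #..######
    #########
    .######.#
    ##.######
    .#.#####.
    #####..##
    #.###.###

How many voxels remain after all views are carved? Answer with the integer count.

remaining voxels: 293

start: 9×9×9 = 729 voxels
after view 1 [z-axis, 39 of 81 cells solid] → remaining = 351
after view 2 [x-axis, 66 of 81 cells solid] → remaining = 293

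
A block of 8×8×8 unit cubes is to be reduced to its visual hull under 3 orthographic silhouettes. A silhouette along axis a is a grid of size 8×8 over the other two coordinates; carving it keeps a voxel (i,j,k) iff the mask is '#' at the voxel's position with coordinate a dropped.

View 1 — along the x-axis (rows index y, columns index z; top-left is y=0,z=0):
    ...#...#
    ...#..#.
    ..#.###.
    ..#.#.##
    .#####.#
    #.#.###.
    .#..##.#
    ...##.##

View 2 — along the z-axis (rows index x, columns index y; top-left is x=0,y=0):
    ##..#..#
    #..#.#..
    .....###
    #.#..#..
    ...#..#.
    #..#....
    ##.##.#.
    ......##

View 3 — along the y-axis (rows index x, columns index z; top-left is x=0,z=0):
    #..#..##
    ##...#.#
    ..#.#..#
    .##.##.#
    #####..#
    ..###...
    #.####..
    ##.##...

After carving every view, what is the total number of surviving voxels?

49 voxels

start: 8×8×8 = 512 voxels
carve view 1 (along x, YZ-mask fill 31/64): 248 voxels remain
carve view 2 (along z, XY-mask fill 24/64): 89 voxels remain
carve view 3 (along y, XZ-mask fill 34/64): 49 voxels remain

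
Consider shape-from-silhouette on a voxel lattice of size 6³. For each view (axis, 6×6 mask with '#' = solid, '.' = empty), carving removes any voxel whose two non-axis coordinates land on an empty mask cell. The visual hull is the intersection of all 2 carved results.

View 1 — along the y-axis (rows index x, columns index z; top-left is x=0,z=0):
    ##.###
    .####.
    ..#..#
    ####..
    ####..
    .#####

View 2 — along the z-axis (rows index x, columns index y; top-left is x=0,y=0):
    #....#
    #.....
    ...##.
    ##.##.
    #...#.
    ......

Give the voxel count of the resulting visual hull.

full grid |V| = 216
V1 y: intersect with XZ mask (24 set) -- 144 left
V2 z: intersect with XY mask (11 set) -- 42 left

42 voxels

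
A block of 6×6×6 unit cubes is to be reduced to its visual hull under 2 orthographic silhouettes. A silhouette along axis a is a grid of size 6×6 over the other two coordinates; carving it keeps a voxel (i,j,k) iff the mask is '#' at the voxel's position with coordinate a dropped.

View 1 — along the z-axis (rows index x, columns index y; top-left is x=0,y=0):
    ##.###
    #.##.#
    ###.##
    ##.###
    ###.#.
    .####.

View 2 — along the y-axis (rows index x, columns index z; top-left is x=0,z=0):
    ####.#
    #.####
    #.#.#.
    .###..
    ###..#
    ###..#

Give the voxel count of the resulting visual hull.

initial block: 6^3 = 216
[1] z-view keeps 27 columns → grid now 162
[2] y-view keeps 24 columns → grid now 107

107 voxels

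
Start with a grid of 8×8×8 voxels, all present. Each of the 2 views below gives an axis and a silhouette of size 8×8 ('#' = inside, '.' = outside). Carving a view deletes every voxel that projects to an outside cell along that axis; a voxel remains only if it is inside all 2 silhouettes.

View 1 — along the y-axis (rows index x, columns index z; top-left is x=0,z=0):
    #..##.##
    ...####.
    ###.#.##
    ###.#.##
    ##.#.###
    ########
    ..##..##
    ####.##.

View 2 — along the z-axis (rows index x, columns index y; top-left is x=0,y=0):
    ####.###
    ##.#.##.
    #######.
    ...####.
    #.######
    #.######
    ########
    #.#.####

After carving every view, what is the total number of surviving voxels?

voxel count = 287

start: 8×8×8 = 512 voxels
after view 1 [y-axis, 45 of 64 cells solid] → remaining = 360
after view 2 [z-axis, 51 of 64 cells solid] → remaining = 287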